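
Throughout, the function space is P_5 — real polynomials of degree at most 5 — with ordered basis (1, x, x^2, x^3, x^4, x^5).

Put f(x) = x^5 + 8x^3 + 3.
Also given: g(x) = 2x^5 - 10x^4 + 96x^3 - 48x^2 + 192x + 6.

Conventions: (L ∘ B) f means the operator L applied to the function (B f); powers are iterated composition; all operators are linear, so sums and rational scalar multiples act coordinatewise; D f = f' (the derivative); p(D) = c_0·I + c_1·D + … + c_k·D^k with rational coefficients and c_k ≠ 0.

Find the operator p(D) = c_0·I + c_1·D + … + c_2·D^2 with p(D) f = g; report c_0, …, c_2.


D^0 f = x^5 + 8x^3 + 3
D^1 f = 5x^4 + 24x^2
D^2 f = 20x^3 + 48x
matching coefficients of g against c_0 f + c_1 Df + … from the top degree down determines the c_i
solution: c_0 = 2, c_1 = -2, c_2 = 4

p(D) = 2·I − 2·D + 4·D^2, i.e. c_0 = 2, c_1 = -2, c_2 = 4


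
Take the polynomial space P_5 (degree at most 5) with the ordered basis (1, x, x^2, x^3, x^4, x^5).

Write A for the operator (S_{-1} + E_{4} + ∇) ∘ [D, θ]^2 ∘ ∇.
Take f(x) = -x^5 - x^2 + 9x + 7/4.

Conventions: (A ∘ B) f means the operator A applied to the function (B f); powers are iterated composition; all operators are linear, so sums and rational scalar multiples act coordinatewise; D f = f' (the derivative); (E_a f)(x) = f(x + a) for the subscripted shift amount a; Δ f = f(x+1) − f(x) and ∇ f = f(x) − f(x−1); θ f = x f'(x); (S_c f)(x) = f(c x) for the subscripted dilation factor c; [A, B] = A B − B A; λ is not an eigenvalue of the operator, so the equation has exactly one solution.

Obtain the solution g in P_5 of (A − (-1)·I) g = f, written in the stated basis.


the image equals g(x) = -x^5 + 119x^2 + 609x + 2567/4

write g with unknown coordinates in the stated basis and equate coefficients in (A − (-1)·I) g = f
solving from the highest basis element down gives g = -x^5 + 119x^2 + 609x + 2567/4
check: A g = -120x^2 - 600x - 640
so A g − (-1)·g = -x^5 - x^2 + 9x + 7/4 = f ✓


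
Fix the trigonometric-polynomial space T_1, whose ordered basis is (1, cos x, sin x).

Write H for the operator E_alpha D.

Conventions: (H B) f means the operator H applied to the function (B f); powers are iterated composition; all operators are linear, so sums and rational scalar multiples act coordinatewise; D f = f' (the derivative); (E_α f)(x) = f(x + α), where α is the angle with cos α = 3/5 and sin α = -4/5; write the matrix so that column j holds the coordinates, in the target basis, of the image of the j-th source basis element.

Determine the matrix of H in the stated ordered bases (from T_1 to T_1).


image of 1: 0
image of cos x: (4/5)cos x - (3/5)sin x
image of sin x: (3/5)cos x + (4/5)sin x
each image's coordinates form column j of the matrix

the matrix is [[0, 0, 0]; [0, 4/5, 3/5]; [0, -3/5, 4/5]] (rows listed top to bottom)


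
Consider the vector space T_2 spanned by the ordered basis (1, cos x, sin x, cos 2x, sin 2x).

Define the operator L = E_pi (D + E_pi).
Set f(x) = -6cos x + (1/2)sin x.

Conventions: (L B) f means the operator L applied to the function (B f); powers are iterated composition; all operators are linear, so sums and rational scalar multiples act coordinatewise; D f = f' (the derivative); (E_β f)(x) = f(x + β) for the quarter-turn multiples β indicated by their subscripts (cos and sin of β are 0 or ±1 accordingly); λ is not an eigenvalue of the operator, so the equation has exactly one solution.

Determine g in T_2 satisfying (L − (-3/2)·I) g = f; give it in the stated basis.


write g with unknown coordinates in the stated basis and equate coefficients in (L − (-3/2)·I) g = f
solving from the highest basis element down gives g = -2cos x + sin x
check: L g = -3cos x - sin x
so L g − (-3/2)·g = -6cos x + (1/2)sin x = f ✓

the result is g(x) = -2cos x + sin x


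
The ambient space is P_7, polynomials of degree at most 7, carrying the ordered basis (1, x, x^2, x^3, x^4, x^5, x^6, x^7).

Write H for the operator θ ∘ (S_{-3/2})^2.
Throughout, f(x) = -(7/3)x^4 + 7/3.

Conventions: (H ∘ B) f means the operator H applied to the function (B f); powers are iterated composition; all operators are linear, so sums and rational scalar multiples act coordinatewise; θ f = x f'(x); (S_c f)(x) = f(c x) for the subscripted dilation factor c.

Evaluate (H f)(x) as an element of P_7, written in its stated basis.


S_{-3/2} f = -(189/16)x^4 + 7/3
S_{-3/2} S_{-3/2} f = -(15309/256)x^4 + 7/3
θ (S_{-3/2})^2 f = -(15309/64)x^4

g(x) = -(15309/64)x^4


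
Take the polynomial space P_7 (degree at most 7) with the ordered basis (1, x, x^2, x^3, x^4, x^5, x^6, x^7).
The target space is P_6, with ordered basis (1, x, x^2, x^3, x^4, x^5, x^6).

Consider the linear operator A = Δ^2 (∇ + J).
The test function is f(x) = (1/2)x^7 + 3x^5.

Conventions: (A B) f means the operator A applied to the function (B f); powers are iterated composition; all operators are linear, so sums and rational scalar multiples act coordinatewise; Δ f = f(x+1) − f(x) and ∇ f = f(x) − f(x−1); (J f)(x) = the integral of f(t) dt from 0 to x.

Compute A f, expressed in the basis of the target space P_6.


the image equals g(x) = (7/2)x^6 + 21x^5 + (725/4)x^4 + 375x^3 + (1417/2)x^2 + 543x + 1599/8

∇ f = (7/2)x^6 - (21/2)x^5 + (65/2)x^4 - (95/2)x^3 + (81/2)x^2 - (37/2)x + 7/2
J f = (1/16)x^8 + (1/2)x^6
(∇ + J) f = (1/16)x^8 + 4x^6 - (21/2)x^5 + (65/2)x^4 - (95/2)x^3 + (81/2)x^2 - (37/2)x + 7/2
Δ (∇ + J) f = (1/2)x^7 + (7/4)x^6 + (55/2)x^5 + (95/8)x^4 + (217/2)x^3 + (37/4)x^2 + (81/2)x + 9/16
Δ Δ (∇ + J) f = (7/2)x^6 + 21x^5 + (725/4)x^4 + 375x^3 + (1417/2)x^2 + 543x + 1599/8


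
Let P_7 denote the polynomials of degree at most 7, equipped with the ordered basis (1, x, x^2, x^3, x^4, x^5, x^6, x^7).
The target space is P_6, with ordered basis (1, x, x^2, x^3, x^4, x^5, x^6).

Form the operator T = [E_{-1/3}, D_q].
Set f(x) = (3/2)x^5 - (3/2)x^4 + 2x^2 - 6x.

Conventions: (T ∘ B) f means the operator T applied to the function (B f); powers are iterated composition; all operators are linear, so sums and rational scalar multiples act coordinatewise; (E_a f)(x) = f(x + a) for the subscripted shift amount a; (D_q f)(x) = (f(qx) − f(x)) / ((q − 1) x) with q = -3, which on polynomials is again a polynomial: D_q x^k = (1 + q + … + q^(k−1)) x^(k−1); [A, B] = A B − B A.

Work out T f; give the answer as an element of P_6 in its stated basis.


D_q f = (183/2)x^4 + 30x^3 - 4x - 6
E_{-1/3} D_q f = (183/2)x^4 - 92x^3 + 31x^2 - (68/9)x - 251/54
E_{-1/3} f = (3/2)x^5 - 4x^4 + (11/3)x^3 + (4/9)x^2 - (379/54)x + 178/81
D_q E_{-1/3} f = (183/2)x^4 + 80x^3 + (77/3)x^2 - (8/9)x - 379/54
[E_{-1/3}, D_q] f = -172x^3 + (16/3)x^2 - (20/3)x + 64/27

the image equals g(x) = -172x^3 + (16/3)x^2 - (20/3)x + 64/27


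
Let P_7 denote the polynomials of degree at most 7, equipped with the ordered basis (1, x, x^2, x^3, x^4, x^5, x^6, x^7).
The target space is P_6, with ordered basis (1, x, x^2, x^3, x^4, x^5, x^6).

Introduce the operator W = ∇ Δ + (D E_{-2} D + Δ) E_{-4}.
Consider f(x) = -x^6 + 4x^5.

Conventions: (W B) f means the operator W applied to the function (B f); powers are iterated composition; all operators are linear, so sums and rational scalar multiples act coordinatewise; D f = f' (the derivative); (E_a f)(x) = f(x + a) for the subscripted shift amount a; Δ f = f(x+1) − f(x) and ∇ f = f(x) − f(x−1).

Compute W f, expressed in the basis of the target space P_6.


the image equals g(x) = -6x^5 + 65x^4 - 140x^3 - 3845x^2 + 26414x - 49671

Δ f = -6x^5 + 5x^4 + 20x^3 + 25x^2 + 14x + 3
∇ Δ f = -30x^4 + 80x^3 - 30x^2 + 40x - 2
E_{-4} f = -x^6 + 28x^5 - 320x^4 + 1920x^3 - 6400x^2 + 11264x - 8192
D E_{-4} f = -6x^5 + 140x^4 - 1280x^3 + 5760x^2 - 12800x + 11264
E_{-2} D E_{-4} f = -6x^5 + 200x^4 - 2640x^3 + 17280x^2 - 56160x + 72576
D E_{-2} D E_{-4} f = -30x^4 + 800x^3 - 7920x^2 + 34560x - 56160
Δ E_{-4} f = -6x^5 + 125x^4 - 1020x^3 + 4105x^2 - 8186x + 6491
(D E_{-2} D + Δ) E_{-4} f = -6x^5 + 95x^4 - 220x^3 - 3815x^2 + 26374x - 49669
(∇ Δ + (D E_{-2} D + Δ) E_{-4}) f = -6x^5 + 65x^4 - 140x^3 - 3845x^2 + 26414x - 49671


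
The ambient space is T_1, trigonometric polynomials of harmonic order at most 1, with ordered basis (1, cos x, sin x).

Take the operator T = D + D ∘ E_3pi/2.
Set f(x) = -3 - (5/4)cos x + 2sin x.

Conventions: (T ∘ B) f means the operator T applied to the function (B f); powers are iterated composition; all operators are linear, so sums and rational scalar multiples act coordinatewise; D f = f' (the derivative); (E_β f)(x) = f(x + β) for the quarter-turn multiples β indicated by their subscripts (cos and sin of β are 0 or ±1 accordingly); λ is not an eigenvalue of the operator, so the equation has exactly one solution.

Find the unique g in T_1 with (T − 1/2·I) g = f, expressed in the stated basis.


write g with unknown coordinates in the stated basis and equate coefficients in (T − 1/2·I) g = f
solving from the highest basis element down gives g = 6 - (21/10)cos x - (1/5)sin x
check: T g = -(23/10)cos x + (19/10)sin x
so T g − 1/2·g = -3 - (5/4)cos x + 2sin x = f ✓

g(x) = 6 - (21/10)cos x - (1/5)sin x


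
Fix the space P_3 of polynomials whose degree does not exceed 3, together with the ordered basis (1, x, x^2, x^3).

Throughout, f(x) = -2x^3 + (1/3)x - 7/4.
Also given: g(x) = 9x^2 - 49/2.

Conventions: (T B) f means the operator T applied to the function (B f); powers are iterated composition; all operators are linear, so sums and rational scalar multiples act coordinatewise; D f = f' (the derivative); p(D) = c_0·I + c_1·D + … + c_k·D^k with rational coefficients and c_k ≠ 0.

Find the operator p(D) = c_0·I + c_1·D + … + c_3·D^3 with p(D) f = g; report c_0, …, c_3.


D^0 f = -2x^3 + (1/3)x - 7/4
D^1 f = -6x^2 + 1/3
D^2 f = -12x
D^3 f = -12
matching coefficients of g against c_0 f + c_1 Df + … from the top degree down determines the c_i
solution: c_0 = 0, c_1 = -3/2, c_2 = 0, c_3 = 2

c_0 = 0, c_1 = -3/2, c_2 = 0, c_3 = 2


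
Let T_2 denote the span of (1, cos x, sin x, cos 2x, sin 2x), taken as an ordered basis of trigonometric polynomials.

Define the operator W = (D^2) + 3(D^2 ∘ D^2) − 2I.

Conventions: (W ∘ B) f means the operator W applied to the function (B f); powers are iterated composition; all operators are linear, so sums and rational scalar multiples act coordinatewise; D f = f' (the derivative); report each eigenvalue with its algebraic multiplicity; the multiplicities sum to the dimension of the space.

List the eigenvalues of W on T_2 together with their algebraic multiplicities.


λ = -2 (multiplicity 1), λ = 0 (multiplicity 2), λ = 42 (multiplicity 2)

image of 1: -2
image of cos x: 0
image of sin x: 0
image of cos 2x: 42cos 2x
image of sin 2x: 42sin 2x
the matrix is diagonal; its diagonal is (-2, 0, 0, 42, 42)
for a triangular matrix the eigenvalues are the diagonal entries, with algebraic multiplicity their repetition count


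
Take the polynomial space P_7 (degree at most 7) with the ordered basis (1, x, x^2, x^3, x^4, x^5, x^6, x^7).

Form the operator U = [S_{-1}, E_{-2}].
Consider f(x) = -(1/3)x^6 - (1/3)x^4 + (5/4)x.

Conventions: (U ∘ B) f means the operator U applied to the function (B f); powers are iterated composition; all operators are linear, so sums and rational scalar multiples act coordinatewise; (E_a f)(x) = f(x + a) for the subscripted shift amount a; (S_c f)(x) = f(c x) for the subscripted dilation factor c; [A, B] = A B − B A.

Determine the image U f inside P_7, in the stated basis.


the image equals g(x) = -8x^5 - 112x^3 - (448/3)x - 5

E_{-2} f = -(1/3)x^6 + 4x^5 - (61/3)x^4 + 56x^3 - 88x^2 + (911/12)x - 175/6
S_{-1} E_{-2} f = -(1/3)x^6 - 4x^5 - (61/3)x^4 - 56x^3 - 88x^2 - (911/12)x - 175/6
S_{-1} f = -(1/3)x^6 - (1/3)x^4 - (5/4)x
E_{-2} S_{-1} f = -(1/3)x^6 + 4x^5 - (61/3)x^4 + 56x^3 - 88x^2 + (881/12)x - 145/6
[S_{-1}, E_{-2}] f = -8x^5 - 112x^3 - (448/3)x - 5


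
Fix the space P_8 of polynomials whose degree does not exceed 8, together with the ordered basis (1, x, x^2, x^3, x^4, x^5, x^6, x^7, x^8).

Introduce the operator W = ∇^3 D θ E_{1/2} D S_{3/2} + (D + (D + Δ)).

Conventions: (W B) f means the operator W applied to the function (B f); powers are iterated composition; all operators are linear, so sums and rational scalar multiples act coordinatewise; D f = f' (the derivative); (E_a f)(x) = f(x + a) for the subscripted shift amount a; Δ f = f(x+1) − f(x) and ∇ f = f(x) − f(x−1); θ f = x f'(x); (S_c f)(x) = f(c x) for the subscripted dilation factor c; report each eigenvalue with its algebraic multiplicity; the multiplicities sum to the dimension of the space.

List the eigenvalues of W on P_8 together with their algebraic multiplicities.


λ = 0 (multiplicity 9)

image of 1: 0
image of x: 3
image of x^2: 6x + 1
image of x^3: 9x^2 + 3x + 1
image of x^4: 12x^3 + 6x^2 + 4x + 1
image of x^5: 15x^4 + 10x^3 + 10x^2 + 5x + 3646
image of x^6: 18x^5 + 15x^4 + 20x^3 + 15x^2 + (164049/4)x - 360847/8
image of x^7: 21x^6 + 21x^5 + 35x^4 + 35x^3 + (2066883/8)x^2 - (8955653/16)x + 11711417/32
image of x^8: 24x^7 + 28x^6 + 56x^5 + 70x^4 + (4822559/4)x^3 - (31000501/8)x^2 + (80602013/16)x - 77846233/32
the matrix is upper triangular; its diagonal is (0, 0, 0, 0, 0, 0, 0, 0, 0)
for a triangular matrix the eigenvalues are the diagonal entries, with algebraic multiplicity their repetition count


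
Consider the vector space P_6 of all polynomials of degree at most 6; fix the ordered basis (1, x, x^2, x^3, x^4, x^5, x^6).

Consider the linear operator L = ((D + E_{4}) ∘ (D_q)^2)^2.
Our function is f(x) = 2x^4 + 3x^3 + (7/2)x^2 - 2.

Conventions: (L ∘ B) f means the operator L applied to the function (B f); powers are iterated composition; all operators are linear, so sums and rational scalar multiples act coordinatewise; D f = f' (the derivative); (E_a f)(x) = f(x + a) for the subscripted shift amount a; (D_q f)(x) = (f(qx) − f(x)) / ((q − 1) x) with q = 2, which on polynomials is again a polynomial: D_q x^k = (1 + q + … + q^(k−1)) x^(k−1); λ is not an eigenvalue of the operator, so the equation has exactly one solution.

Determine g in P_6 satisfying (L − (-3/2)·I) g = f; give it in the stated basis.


g(x) = (4/3)x^4 + 2x^3 + (7/3)x^2 - 844/3

write g with unknown coordinates in the stated basis and equate coefficients in (L − (-3/2)·I) g = f
solving from the highest basis element down gives g = (4/3)x^4 + 2x^3 + (7/3)x^2 - 844/3
check: L g = 420
so L g − (-3/2)·g = 2x^4 + 3x^3 + (7/2)x^2 - 2 = f ✓


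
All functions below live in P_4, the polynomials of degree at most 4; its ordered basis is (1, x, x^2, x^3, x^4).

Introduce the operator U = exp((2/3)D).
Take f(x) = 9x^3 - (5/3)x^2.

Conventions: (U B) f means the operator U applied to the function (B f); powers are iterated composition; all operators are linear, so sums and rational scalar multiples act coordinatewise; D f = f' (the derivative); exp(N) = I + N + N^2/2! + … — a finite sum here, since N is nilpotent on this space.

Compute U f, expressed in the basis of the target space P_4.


order-1 term: 18x^2 - (20/9)x
order-2 term: 12x - 20/27
order-3 term: 8/3
the series for exp((2/3)D) f terminates at order 3
exp((2/3)D) f = 9x^3 + (49/3)x^2 + (88/9)x + 52/27

g(x) = 9x^3 + (49/3)x^2 + (88/9)x + 52/27


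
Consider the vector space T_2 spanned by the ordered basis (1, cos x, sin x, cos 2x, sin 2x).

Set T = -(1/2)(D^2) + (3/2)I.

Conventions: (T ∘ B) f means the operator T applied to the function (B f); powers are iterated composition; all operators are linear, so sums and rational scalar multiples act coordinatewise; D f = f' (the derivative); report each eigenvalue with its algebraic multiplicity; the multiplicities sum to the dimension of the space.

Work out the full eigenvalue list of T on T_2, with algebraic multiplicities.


image of 1: 3/2
image of cos x: 2cos x
image of sin x: 2sin x
image of cos 2x: (7/2)cos 2x
image of sin 2x: (7/2)sin 2x
the matrix is diagonal; its diagonal is (3/2, 2, 2, 7/2, 7/2)
for a triangular matrix the eigenvalues are the diagonal entries, with algebraic multiplicity their repetition count

λ = 3/2 (multiplicity 1), λ = 2 (multiplicity 2), λ = 7/2 (multiplicity 2)


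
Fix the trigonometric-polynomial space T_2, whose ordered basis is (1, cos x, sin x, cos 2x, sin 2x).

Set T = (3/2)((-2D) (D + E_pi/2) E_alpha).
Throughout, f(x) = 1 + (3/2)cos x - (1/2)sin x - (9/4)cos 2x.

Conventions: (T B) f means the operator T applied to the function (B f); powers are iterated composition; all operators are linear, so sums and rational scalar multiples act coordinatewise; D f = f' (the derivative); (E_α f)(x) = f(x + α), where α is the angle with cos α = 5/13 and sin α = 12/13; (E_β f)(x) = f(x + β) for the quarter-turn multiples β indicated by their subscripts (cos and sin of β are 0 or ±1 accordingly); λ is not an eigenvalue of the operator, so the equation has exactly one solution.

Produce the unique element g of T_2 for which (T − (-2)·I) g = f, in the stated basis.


write g with unknown coordinates in the stated basis and equate coefficients in (T − (-2)·I) g = f
solving from the highest basis element down gives g = 1/2 + (3/16)cos x + (1/8)sin x + (8145/45008)cos 2x - (3267/45008)sin 2x
check: T g = (9/8)cos x - (3/4)sin x - (58779/22504)cos 2x + (3267/22504)sin 2x
so T g − (-2)·g = 1 + (3/2)cos x - (1/2)sin x - (9/4)cos 2x = f ✓

g(x) = 1/2 + (3/16)cos x + (1/8)sin x + (8145/45008)cos 2x - (3267/45008)sin 2x


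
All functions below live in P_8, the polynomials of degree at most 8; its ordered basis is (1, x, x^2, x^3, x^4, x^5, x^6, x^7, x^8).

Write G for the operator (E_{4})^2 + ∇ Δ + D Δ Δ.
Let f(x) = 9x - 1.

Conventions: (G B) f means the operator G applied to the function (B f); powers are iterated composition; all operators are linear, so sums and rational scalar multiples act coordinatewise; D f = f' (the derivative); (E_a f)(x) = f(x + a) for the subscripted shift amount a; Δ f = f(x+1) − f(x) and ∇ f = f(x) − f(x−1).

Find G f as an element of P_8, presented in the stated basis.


g(x) = 9x + 71

E_{4} f = 9x + 35
E_{4} E_{4} f = 9x + 71
Δ f = 9
∇ Δ f = 0
Δ f = 9
Δ Δ f = 0
D Δ Δ f = 0
((E_{4})^2 + ∇ Δ + D Δ Δ) f = 9x + 71


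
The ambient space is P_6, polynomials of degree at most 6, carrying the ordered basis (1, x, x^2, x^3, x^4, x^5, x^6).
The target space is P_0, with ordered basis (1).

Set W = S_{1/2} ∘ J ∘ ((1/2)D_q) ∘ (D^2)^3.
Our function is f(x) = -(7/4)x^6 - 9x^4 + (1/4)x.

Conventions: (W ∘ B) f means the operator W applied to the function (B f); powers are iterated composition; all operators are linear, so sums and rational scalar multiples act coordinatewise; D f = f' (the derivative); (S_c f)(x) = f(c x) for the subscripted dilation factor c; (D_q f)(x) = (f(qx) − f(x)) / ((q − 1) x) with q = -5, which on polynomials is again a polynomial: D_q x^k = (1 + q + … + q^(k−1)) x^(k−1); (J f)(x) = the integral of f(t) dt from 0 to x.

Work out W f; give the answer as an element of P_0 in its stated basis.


D f = -(21/2)x^5 - 36x^3 + 1/4
D D f = -(105/2)x^4 - 108x^2
D D^2 f = -210x^3 - 216x
D D D^2 f = -630x^2 - 216
D D^2 D^2 f = -1260x
D D D^2 D^2 f = -1260
D_q (D^2)^3 f = 0
((1/2)D_q) (D^2)^3 f = 0
J ((1/2)D_q) (D^2)^3 f = 0
S_{1/2} J ((1/2)D_q) (D^2)^3 f = 0

g(x) = 0


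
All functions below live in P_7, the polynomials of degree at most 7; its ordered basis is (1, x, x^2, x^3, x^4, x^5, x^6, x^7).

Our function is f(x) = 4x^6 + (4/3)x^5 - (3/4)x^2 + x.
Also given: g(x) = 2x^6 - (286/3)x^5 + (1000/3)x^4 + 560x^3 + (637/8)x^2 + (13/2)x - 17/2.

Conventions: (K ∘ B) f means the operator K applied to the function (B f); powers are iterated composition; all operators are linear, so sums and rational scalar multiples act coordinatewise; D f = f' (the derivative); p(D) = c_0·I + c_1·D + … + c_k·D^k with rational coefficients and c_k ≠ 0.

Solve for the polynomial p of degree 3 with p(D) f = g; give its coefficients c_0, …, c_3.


D^0 f = 4x^6 + (4/3)x^5 - (3/4)x^2 + x
D^1 f = 24x^5 + (20/3)x^4 - (3/2)x + 1
D^2 f = 120x^4 + (80/3)x^3 - 3/2
D^3 f = 480x^3 + 80x^2
matching coefficients of g against c_0 f + c_1 Df + … from the top degree down determines the c_i
solution: c_0 = 1/2, c_1 = -4, c_2 = 3, c_3 = 1

p(D) = (1/2)·I − 4·D + 3·D^2 + D^3, i.e. c_0 = 1/2, c_1 = -4, c_2 = 3, c_3 = 1


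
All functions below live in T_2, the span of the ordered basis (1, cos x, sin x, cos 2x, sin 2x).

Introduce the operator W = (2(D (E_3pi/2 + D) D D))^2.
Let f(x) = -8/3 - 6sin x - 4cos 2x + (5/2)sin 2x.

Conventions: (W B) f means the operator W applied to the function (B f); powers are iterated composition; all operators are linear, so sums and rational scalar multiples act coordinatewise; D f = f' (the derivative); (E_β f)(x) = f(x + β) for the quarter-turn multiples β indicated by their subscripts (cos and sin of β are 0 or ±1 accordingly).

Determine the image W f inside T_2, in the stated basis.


D f = -6cos x + 5cos 2x + 8sin 2x
D D f = 6sin x + 16cos 2x - 10sin 2x
E_3pi/2 (D D) f = -6cos x - 16cos 2x + 10sin 2x
D (D D) f = 6cos x - 20cos 2x - 32sin 2x
(E_3pi/2 + D) (D D) f = -36cos 2x - 22sin 2x
D (E_3pi/2 + D) (D D) f = -44cos 2x + 72sin 2x
(2(D (E_3pi/2 + D) D D)) f = -88cos 2x + 144sin 2x
D (2(D (E_3pi/2 + D) D D)) f = 288cos 2x + 176sin 2x
D D (2(D (E_3pi/2 + D) D D)) f = 352cos 2x - 576sin 2x
E_3pi/2 (D D) (2(D (E_3pi/2 + D) D D)) f = -352cos 2x + 576sin 2x
D (D D) (2(D (E_3pi/2 + D) D D)) f = -1152cos 2x - 704sin 2x
(E_3pi/2 + D) (D D) (2(D (E_3pi/2 + D) D D)) f = -1504cos 2x - 128sin 2x
D (E_3pi/2 + D) (D D) (2(D (E_3pi/2 + D) D D)) f = -256cos 2x + 3008sin 2x
(2(D (E_3pi/2 + D) D D)) (2(D (E_3pi/2 + D) D D)) f = -512cos 2x + 6016sin 2x

the image equals g(x) = -512cos 2x + 6016sin 2x


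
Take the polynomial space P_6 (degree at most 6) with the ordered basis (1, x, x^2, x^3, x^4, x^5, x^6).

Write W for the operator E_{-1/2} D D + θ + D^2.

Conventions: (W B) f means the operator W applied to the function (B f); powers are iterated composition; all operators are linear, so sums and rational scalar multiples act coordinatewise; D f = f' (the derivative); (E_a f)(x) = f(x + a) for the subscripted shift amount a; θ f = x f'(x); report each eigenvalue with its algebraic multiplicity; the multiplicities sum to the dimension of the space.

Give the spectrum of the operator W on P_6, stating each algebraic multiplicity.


image of 1: 0
image of x: x
image of x^2: 2x^2 + 4
image of x^3: 3x^3 + 12x - 3
image of x^4: 4x^4 + 24x^2 - 12x + 3
image of x^5: 5x^5 + 40x^3 - 30x^2 + 15x - 5/2
image of x^6: 6x^6 + 60x^4 - 60x^3 + 45x^2 - 15x + 15/8
the matrix is upper triangular; its diagonal is (0, 1, 2, 3, 4, 5, 6)
for a triangular matrix the eigenvalues are the diagonal entries, with algebraic multiplicity their repetition count

λ = 0 (multiplicity 1), λ = 1 (multiplicity 1), λ = 2 (multiplicity 1), λ = 3 (multiplicity 1), λ = 4 (multiplicity 1), λ = 5 (multiplicity 1), λ = 6 (multiplicity 1)


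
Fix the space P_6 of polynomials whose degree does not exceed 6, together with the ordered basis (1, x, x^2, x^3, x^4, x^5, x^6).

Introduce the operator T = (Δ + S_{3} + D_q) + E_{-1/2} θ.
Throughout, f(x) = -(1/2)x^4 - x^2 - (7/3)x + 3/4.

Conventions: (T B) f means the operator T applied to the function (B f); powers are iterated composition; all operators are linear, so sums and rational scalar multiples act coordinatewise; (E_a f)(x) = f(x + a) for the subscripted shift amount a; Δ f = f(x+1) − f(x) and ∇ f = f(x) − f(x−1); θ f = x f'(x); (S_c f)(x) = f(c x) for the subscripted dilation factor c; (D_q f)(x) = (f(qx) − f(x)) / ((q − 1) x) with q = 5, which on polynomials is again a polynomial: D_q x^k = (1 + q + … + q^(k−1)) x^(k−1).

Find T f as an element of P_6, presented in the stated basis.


Δ f = -2x^3 - 3x^2 - 4x - 23/6
S_{3} f = -(81/2)x^4 - 9x^2 - 7x + 3/4
D_q f = -78x^3 - 6x - 7/3
(Δ + S_{3} + D_q) f = -(81/2)x^4 - 80x^3 - 12x^2 - 17x - 65/12
θ f = -2x^4 - 2x^2 - (7/3)x
E_{-1/2} θ f = -2x^4 + 4x^3 - 5x^2 + (2/3)x + 13/24
((Δ + S_{3} + D_q) + E_{-1/2} θ) f = -(85/2)x^4 - 76x^3 - 17x^2 - (49/3)x - 39/8

g(x) = -(85/2)x^4 - 76x^3 - 17x^2 - (49/3)x - 39/8


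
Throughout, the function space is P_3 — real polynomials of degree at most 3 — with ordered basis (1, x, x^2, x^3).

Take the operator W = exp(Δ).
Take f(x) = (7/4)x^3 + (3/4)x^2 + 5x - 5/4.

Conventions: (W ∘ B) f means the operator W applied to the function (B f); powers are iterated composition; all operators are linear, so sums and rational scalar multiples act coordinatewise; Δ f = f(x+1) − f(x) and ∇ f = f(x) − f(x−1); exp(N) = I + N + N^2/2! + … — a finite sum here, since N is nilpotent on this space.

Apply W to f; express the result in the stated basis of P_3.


order-1 term: (21/4)x^2 + (27/4)x + 15/2
order-2 term: (21/4)x + 6
order-3 term: 7/4
the series for exp(Δ) f terminates at order 3
exp(Δ) f = (7/4)x^3 + 6x^2 + 17x + 14

the image equals g(x) = (7/4)x^3 + 6x^2 + 17x + 14


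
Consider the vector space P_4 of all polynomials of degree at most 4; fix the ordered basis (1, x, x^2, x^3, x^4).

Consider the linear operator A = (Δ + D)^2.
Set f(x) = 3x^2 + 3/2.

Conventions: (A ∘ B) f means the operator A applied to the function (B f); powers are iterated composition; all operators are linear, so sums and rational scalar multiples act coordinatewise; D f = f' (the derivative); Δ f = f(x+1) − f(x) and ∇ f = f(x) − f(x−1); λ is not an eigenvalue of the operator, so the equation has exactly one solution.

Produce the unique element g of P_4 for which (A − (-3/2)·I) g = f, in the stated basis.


the result is g(x) = 2x^2 - 29/3

write g with unknown coordinates in the stated basis and equate coefficients in (A − (-3/2)·I) g = f
solving from the highest basis element down gives g = 2x^2 - 29/3
check: A g = 16
so A g − (-3/2)·g = 3x^2 + 3/2 = f ✓


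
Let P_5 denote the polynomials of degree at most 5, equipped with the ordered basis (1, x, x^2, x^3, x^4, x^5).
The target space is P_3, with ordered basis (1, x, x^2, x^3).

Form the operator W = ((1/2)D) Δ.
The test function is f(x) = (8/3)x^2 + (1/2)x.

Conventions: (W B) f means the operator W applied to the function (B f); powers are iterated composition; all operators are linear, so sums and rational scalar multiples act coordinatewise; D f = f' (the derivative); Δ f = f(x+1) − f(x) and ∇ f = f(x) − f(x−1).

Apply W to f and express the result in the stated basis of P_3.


the result is g(x) = 8/3

Δ f = (16/3)x + 19/6
D Δ f = 16/3
((1/2)D) Δ f = 8/3


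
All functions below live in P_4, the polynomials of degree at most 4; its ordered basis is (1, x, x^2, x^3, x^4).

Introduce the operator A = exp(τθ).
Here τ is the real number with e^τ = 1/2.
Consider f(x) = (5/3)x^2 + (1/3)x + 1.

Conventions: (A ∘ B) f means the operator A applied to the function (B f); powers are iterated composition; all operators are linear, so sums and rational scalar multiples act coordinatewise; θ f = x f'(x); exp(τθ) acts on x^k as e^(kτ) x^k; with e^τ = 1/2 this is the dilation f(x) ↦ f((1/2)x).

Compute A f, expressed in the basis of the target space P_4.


exp(τθ) x^k = e^(kτ) x^k; with e^τ = 1/2 this sends x^k to (1/2)^k x^k
x ↦ 1/2 x
x^2 ↦ 1/4 x^2
applying this coordinatewise to f: exp(τθ) f = (5/12)x^2 + (1/6)x + 1

g(x) = (5/12)x^2 + (1/6)x + 1


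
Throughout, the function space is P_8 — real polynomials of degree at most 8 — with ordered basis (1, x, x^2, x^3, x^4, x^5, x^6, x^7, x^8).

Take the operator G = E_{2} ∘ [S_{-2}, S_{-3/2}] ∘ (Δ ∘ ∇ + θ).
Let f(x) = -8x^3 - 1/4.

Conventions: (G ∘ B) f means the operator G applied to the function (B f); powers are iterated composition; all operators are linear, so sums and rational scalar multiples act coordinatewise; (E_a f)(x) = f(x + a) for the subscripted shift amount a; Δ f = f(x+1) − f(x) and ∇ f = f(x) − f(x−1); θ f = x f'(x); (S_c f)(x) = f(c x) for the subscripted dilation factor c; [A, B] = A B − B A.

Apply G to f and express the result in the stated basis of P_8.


the result is g(x) = 0

∇ f = -24x^2 + 24x - 8
Δ ∇ f = -48x
θ f = -24x^3
(Δ ∘ ∇ + θ) f = -24x^3 - 48x
S_{-3/2} (Δ ∘ ∇ + θ) f = 81x^3 + 72x
S_{-2} S_{-3/2} (Δ ∘ ∇ + θ) f = -648x^3 - 144x
S_{-2} (Δ ∘ ∇ + θ) f = 192x^3 + 96x
S_{-3/2} S_{-2} (Δ ∘ ∇ + θ) f = -648x^3 - 144x
[S_{-2}, S_{-3/2}] (Δ ∘ ∇ + θ) f = 0
E_{2} [S_{-2}, S_{-3/2}] (Δ ∘ ∇ + θ) f = 0


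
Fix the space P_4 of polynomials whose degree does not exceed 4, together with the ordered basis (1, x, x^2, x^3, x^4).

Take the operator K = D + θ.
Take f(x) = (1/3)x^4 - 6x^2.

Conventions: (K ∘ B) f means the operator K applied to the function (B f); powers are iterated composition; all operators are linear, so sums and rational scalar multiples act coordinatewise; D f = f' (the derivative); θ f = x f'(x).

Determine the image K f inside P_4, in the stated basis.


the image equals g(x) = (4/3)x^4 + (4/3)x^3 - 12x^2 - 12x

D f = (4/3)x^3 - 12x
θ f = (4/3)x^4 - 12x^2
(D + θ) f = (4/3)x^4 + (4/3)x^3 - 12x^2 - 12x


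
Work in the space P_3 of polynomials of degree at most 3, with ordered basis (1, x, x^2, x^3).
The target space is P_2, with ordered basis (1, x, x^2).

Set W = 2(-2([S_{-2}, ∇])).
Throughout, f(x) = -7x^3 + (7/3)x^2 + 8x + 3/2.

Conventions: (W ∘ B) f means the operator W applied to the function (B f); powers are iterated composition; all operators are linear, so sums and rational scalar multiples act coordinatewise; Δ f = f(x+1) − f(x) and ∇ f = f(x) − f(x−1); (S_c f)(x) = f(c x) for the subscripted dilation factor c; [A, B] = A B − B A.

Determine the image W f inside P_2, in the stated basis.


∇ f = -21x^2 + (77/3)x - 4/3
S_{-2} ∇ f = -84x^2 - (154/3)x - 4/3
S_{-2} f = 56x^3 + (28/3)x^2 - 16x + 3/2
∇ S_{-2} f = 168x^2 - (448/3)x + 92/3
[S_{-2}, ∇] f = -252x^2 + 98x - 32
(-2([S_{-2}, ∇])) f = 504x^2 - 196x + 64
(2(-2([S_{-2}, ∇]))) f = 1008x^2 - 392x + 128

the result is g(x) = 1008x^2 - 392x + 128


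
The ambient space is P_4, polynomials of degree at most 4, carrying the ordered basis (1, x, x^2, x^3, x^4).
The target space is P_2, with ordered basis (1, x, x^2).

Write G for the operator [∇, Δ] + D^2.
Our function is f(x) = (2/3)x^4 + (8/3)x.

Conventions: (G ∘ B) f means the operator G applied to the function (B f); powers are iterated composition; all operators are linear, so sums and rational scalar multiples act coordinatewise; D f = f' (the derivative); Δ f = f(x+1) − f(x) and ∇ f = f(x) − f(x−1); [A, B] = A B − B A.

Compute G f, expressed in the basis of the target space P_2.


Δ f = (8/3)x^3 + 4x^2 + (8/3)x + 10/3
∇ Δ f = 8x^2 + 4/3
∇ f = (8/3)x^3 - 4x^2 + (8/3)x + 2
Δ ∇ f = 8x^2 + 4/3
[∇, Δ] f = 0
D f = (8/3)x^3 + 8/3
D D f = 8x^2
([∇, Δ] + D^2) f = 8x^2

the image equals g(x) = 8x^2


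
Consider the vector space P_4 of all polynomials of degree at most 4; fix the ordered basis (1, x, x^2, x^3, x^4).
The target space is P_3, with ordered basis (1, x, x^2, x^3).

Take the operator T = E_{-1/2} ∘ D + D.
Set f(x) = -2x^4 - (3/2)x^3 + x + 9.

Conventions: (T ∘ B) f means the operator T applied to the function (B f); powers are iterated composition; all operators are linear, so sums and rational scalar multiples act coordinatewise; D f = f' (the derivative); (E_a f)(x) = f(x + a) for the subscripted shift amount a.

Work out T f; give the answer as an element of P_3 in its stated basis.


D f = -8x^3 - (9/2)x^2 + 1
E_{-1/2} D f = -8x^3 + (15/2)x^2 - (3/2)x + 7/8
D f = -8x^3 - (9/2)x^2 + 1
(E_{-1/2} ∘ D + D) f = -16x^3 + 3x^2 - (3/2)x + 15/8

the image equals g(x) = -16x^3 + 3x^2 - (3/2)x + 15/8


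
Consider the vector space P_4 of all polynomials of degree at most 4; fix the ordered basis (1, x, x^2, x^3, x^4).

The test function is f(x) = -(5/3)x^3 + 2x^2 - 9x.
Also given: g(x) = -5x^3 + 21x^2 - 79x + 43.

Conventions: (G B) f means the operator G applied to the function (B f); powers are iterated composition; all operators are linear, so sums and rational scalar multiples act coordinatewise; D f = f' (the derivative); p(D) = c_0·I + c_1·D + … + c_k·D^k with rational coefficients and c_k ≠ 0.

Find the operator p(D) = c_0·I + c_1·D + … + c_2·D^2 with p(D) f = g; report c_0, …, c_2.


D^0 f = -(5/3)x^3 + 2x^2 - 9x
D^1 f = -5x^2 + 4x - 9
D^2 f = -10x + 4
matching coefficients of g against c_0 f + c_1 Df + … from the top degree down determines the c_i
solution: c_0 = 3, c_1 = -3, c_2 = 4

p(D) = 3·I − 3·D + 4·D^2, i.e. c_0 = 3, c_1 = -3, c_2 = 4


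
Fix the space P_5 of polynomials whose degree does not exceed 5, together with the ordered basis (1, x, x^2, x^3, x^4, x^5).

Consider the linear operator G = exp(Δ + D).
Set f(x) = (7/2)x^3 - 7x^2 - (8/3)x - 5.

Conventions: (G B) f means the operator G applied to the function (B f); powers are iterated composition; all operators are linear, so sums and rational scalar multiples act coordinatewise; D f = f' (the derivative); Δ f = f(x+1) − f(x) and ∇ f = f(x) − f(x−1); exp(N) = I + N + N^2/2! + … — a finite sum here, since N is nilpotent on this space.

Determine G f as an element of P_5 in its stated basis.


the image equals g(x) = (7/2)x^3 + 14x^2 + (131/6)x + 43/6

order-1 term: 21x^2 - (35/2)x - 53/6
order-2 term: 42x - 7
order-3 term: 28
the series for exp(Δ + D) f terminates at order 3
exp(Δ + D) f = (7/2)x^3 + 14x^2 + (131/6)x + 43/6


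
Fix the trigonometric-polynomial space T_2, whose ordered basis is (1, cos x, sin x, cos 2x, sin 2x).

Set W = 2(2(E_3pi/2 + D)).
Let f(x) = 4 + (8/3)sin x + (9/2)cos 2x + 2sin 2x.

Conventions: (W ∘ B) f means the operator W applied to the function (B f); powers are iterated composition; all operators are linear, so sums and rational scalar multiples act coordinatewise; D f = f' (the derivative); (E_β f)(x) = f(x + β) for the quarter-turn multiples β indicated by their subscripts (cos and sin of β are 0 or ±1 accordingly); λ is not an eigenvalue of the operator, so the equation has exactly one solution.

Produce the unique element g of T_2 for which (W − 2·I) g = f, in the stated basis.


write g with unknown coordinates in the stated basis and equate coefficients in (W − 2·I) g = f
solving from the highest basis element down gives g = 2 - (4/3)sin x - (43/100)cos 2x + (6/25)sin 2x
check: W g = 8 + (91/25)cos 2x + (62/25)sin 2x
so W g − 2·g = 4 + (8/3)sin x + (9/2)cos 2x + 2sin 2x = f ✓

the image equals g(x) = 2 - (4/3)sin x - (43/100)cos 2x + (6/25)sin 2x


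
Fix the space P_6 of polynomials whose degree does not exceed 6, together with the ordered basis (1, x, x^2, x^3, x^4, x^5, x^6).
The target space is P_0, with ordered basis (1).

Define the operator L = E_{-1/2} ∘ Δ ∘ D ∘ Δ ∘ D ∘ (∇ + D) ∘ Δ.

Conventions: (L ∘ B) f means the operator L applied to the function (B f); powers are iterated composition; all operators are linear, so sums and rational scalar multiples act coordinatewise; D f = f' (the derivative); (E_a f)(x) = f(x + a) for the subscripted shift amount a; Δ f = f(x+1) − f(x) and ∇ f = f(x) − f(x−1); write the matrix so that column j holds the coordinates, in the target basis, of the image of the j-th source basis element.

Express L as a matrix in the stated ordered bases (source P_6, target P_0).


the matrix is [[0, 0, 0, 0, 0, 0, 1440]] (rows listed top to bottom)

image of 1: 0
image of x: 0
image of x^2: 0
image of x^3: 0
image of x^4: 0
image of x^5: 0
image of x^6: 1440
each image's coordinates form column j of the matrix


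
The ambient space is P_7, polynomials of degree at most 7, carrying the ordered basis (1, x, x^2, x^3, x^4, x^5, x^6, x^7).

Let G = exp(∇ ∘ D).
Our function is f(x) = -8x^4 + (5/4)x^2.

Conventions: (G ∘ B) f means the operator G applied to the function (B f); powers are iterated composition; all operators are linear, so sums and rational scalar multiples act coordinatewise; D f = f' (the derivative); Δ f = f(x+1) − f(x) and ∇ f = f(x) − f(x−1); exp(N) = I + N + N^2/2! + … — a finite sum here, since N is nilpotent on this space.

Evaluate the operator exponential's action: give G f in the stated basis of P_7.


order-1 term: -96x^2 + 96x - 59/2
order-2 term: -96
the series for exp(∇ ∘ D) f terminates at order 2
exp(∇ ∘ D) f = -8x^4 - (379/4)x^2 + 96x - 251/2

g(x) = -8x^4 - (379/4)x^2 + 96x - 251/2


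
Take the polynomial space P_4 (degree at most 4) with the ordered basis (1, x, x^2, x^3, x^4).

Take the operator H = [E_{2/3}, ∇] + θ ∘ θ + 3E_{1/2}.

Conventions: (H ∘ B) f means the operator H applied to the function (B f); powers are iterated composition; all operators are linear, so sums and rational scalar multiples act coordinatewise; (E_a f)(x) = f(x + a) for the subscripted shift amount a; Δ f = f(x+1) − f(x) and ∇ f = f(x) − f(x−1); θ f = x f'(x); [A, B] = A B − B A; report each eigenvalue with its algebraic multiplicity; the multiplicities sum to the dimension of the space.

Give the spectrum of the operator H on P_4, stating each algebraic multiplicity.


λ = 3 (multiplicity 1), λ = 4 (multiplicity 1), λ = 7 (multiplicity 1), λ = 12 (multiplicity 1), λ = 19 (multiplicity 1)

image of 1: 3
image of x: 4x + 3/2
image of x^2: 7x^2 + 3x + 3/4
image of x^3: 12x^3 + (9/2)x^2 + (9/4)x + 3/8
image of x^4: 19x^4 + 6x^3 + (9/2)x^2 + (3/2)x + 3/16
the matrix is upper triangular; its diagonal is (3, 4, 7, 12, 19)
for a triangular matrix the eigenvalues are the diagonal entries, with algebraic multiplicity their repetition count


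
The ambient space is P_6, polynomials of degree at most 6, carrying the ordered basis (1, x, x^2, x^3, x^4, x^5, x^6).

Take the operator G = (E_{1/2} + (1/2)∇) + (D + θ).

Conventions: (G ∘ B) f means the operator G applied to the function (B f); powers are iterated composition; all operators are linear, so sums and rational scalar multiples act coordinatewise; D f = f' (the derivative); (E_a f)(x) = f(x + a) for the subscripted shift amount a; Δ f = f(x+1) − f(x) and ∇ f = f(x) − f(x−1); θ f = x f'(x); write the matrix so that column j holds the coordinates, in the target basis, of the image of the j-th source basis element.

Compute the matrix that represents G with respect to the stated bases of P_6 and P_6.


image of 1: 1
image of x: 2x + 2
image of x^2: 3x^2 + 4x - 1/4
image of x^3: 4x^3 + 6x^2 - (3/4)x + 5/8
image of x^4: 5x^4 + 8x^3 - (3/2)x^2 + (5/2)x - 7/16
image of x^5: 6x^5 + 10x^4 - (5/2)x^3 + (25/4)x^2 - (35/16)x + 17/32
image of x^6: 7x^6 + 12x^5 - (15/4)x^4 + (25/2)x^3 - (105/16)x^2 + (51/16)x - 31/64
each image's coordinates form column j of the matrix

the matrix is [[1, 2, -1/4, 5/8, -7/16, 17/32, -31/64]; [0, 2, 4, -3/4, 5/2, -35/16, 51/16]; [0, 0, 3, 6, -3/2, 25/4, -105/16]; [0, 0, 0, 4, 8, -5/2, 25/2]; [0, 0, 0, 0, 5, 10, -15/4]; [0, 0, 0, 0, 0, 6, 12]; [0, 0, 0, 0, 0, 0, 7]] (rows listed top to bottom)


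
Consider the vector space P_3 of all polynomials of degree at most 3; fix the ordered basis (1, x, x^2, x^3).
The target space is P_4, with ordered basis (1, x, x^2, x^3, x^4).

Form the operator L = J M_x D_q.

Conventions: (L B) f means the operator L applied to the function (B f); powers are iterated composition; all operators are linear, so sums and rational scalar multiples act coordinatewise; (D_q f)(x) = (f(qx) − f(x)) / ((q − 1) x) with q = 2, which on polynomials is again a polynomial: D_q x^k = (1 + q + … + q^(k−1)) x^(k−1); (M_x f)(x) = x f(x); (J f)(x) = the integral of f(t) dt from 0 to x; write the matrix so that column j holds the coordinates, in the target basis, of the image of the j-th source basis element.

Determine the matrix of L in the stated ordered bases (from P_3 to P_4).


image of 1: 0
image of x: (1/2)x^2
image of x^2: x^3
image of x^3: (7/4)x^4
each image's coordinates form column j of the matrix

the matrix is [[0, 0, 0, 0]; [0, 0, 0, 0]; [0, 1/2, 0, 0]; [0, 0, 1, 0]; [0, 0, 0, 7/4]] (rows listed top to bottom)


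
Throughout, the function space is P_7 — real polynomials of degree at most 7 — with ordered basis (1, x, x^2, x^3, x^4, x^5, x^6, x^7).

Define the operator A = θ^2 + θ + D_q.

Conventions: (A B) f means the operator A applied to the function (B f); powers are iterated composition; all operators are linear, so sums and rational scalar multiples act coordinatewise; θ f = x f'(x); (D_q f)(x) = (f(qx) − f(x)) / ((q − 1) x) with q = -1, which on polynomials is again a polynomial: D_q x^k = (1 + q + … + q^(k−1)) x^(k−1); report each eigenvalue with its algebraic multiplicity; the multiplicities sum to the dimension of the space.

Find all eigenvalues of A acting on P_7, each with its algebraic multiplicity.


λ = 0 (multiplicity 1), λ = 2 (multiplicity 1), λ = 6 (multiplicity 1), λ = 12 (multiplicity 1), λ = 20 (multiplicity 1), λ = 30 (multiplicity 1), λ = 42 (multiplicity 1), λ = 56 (multiplicity 1)

image of 1: 0
image of x: 2x + 1
image of x^2: 6x^2
image of x^3: 12x^3 + x^2
image of x^4: 20x^4
image of x^5: 30x^5 + x^4
image of x^6: 42x^6
image of x^7: 56x^7 + x^6
the matrix is upper triangular; its diagonal is (0, 2, 6, 12, 20, 30, 42, 56)
for a triangular matrix the eigenvalues are the diagonal entries, with algebraic multiplicity their repetition count
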